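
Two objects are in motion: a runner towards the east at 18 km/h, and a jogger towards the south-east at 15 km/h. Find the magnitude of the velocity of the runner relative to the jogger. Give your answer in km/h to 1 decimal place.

Taking east as x and north as y: runner velocity = (18.000, 0.000) km/h; jogger velocity = (10.607, -10.607) km/h.
Velocity of runner relative to jogger = (18.000, 0.000) − (10.607, -10.607) = (7.393, 10.607) km/h.
Magnitude = |(7.393, 10.607)| = 12.929 km/h.

12.9 km/h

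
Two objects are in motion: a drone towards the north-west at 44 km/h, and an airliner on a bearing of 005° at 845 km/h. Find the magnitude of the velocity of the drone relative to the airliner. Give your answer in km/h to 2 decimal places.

Taking east as x and north as y: drone velocity = (-31.113, 31.113) km/h; airliner velocity = (73.647, 841.785) km/h.
Velocity of drone relative to airliner = (-31.113, 31.113) − (73.647, 841.785) = (-104.759, -810.672) km/h.
Magnitude = |(-104.759, -810.672)| = 817.413 km/h.

817.41 km/h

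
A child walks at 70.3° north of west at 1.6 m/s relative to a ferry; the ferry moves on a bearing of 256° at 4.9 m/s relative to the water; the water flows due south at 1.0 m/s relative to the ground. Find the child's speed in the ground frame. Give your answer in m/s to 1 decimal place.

5.3 m/s

In east/north components (m/s): child relative to ferry = (-0.539, 1.506); ferry relative to water = (-4.754, -1.185); water relative to ground = (0.000, -1.000).
Sum = (-5.294, -0.679) m/s.
Speed = |(-5.294, -0.679)| = 5.337 m/s.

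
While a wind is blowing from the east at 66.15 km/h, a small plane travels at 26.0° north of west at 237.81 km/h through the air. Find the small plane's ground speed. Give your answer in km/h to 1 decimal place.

Taking east as x and north as y: velocity relative to the air = (-213.742, 104.249) km/h; the air relative to ground = (-66.150, 0.000) km/h.
Velocity relative to ground = (-213.742, 104.249) + (-66.150, 0.000) = (-279.892, 104.249) km/h.
Speed = |(-279.892, 104.249)| = 298.676 km/h.

298.7 km/h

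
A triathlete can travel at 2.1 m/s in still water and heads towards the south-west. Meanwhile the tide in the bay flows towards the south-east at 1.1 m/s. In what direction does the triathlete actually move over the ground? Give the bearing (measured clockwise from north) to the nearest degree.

Taking east as x and north as y: velocity relative to the water = (-1.485, -1.485) m/s; the water relative to ground = (0.778, -0.778) m/s.
Velocity relative to ground = (-1.485, -1.485) + (0.778, -0.778) = (-0.707, -2.263) m/s.
Bearing = atan2(-0.71, -2.26) = 197.35° clockwise from north.

197°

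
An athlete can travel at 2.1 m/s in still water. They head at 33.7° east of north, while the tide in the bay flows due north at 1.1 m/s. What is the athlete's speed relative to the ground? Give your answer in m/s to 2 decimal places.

Taking east as x and north as y: velocity relative to the water = (1.165, 1.747) m/s; the water relative to ground = (0.000, 1.100) m/s.
Velocity relative to ground = (1.165, 1.747) + (0.000, 1.100) = (1.165, 2.847) m/s.
Speed = |(1.165, 2.847)| = 3.076 m/s.

3.08 m/s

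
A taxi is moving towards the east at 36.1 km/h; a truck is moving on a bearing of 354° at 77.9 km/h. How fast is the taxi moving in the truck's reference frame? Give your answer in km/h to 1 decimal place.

Taking east as x and north as y: taxi velocity = (36.100, 0.000) km/h; truck velocity = (-8.143, 77.473) km/h.
Velocity of taxi relative to truck = (36.100, 0.000) − (-8.143, 77.473) = (44.243, -77.473) km/h.
Magnitude = |(44.243, -77.473)| = 89.216 km/h.

89.2 km/h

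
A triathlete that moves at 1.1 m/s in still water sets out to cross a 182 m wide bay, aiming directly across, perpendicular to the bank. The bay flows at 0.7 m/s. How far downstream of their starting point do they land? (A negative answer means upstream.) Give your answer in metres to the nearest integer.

116 m

Perpendicular speed = 1.100 m/s; crossing time = 182 / 1.100 = 165.455 s.
Net downstream speed = 0.700 m/s.
Drift = 0.700 × 165.455 = 115.818 m (downstream).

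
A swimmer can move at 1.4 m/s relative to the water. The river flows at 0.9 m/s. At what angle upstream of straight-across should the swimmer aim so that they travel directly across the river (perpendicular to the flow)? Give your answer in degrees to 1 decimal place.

To cancel the current, the upstream component of the swimmer's velocity must equal the flow: 1.4 sin θ = 0.9.
sin θ = 0.9 / 1.4 = 0.6429.
θ = arcsin(0.6429) = 40.005°.

40.0°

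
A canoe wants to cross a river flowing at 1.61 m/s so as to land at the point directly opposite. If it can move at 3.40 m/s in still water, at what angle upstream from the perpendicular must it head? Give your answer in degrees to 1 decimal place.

To cancel the current, the upstream component of the canoe's velocity must equal the flow: 3.40 sin θ = 1.61.
sin θ = 1.61 / 3.40 = 0.4735.
θ = arcsin(0.4735) = 28.264°.

28.3°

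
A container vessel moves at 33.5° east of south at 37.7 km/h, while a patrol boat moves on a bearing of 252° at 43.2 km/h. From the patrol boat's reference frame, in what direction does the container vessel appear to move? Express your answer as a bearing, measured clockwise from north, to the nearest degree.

106°

Taking east as x and north as y: container vessel velocity = (20.808, -31.437) km/h; patrol boat velocity = (-41.086, -13.350) km/h.
Velocity of container vessel relative to patrol boat = (20.808, -31.437) − (-41.086, -13.350) = (61.894, -18.088) km/h.
Bearing = atan2(61.89, -18.09) = 106.29° clockwise from north.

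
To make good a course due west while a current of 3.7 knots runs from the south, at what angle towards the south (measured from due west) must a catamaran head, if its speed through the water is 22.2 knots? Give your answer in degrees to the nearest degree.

10°

The current pushes perpendicular to the desired track; the heading must have a component into the current equal to 3.7 knots: 22.2 sin θ = 3.7.
sin θ = 0.1667, so θ = 9.594°.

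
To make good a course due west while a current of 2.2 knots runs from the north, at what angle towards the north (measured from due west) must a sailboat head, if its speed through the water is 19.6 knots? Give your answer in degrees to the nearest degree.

6°

The current pushes perpendicular to the desired track; the heading must have a component into the current equal to 2.2 knots: 19.6 sin θ = 2.2.
sin θ = 0.1122, so θ = 6.445°.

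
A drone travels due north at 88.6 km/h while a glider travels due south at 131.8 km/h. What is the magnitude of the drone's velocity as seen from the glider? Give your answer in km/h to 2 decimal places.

220.40 km/h

Taking east as x and north as y: drone velocity = (0.000, 88.600) km/h; glider velocity = (0.000, -131.800) km/h.
Velocity of drone relative to glider = (0.000, 88.600) − (0.000, -131.800) = (0.000, 220.400) km/h.
Magnitude = |(0.000, 220.400)| = 220.400 km/h.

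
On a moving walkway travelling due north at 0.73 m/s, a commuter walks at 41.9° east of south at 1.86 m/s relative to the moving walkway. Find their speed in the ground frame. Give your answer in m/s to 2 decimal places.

1.40 m/s

Taking east as x and north as y: moving walkway velocity = (0.000, 0.730) m/s; commuter velocity relative to moving walkway = (1.242, -1.384) m/s.
Velocity relative to ground = (0.000, 0.730) + (1.242, -1.384) = (1.242, -0.654) m/s.
Speed = |(1.242, -0.654)| = 1.404 m/s.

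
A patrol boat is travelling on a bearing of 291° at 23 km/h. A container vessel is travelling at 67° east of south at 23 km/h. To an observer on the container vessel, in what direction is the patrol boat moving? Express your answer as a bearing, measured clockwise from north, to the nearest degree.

292°

Taking east as x and north as y: patrol boat velocity = (-21.472, 8.242) km/h; container vessel velocity = (21.172, -8.987) km/h.
Velocity of patrol boat relative to container vessel = (-21.472, 8.242) − (21.172, -8.987) = (-42.644, 17.229) km/h.
Bearing = atan2(-42.64, 17.23) = 292.00° clockwise from north.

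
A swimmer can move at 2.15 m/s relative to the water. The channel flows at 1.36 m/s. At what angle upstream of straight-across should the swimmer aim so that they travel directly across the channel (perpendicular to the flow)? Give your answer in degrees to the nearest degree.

39°

To cancel the current, the upstream component of the swimmer's velocity must equal the flow: 2.15 sin θ = 1.36.
sin θ = 1.36 / 2.15 = 0.6326.
θ = arcsin(0.6326) = 39.239°.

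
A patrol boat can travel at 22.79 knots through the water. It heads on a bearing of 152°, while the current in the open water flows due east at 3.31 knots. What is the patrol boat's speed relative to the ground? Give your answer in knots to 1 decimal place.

24.5 knots

Taking east as x and north as y: velocity relative to the water = (10.699, -20.122) knots; the water relative to ground = (3.310, 0.000) knots.
Velocity relative to ground = (10.699, -20.122) + (3.310, 0.000) = (14.009, -20.122) knots.
Speed = |(14.009, -20.122)| = 24.519 knots.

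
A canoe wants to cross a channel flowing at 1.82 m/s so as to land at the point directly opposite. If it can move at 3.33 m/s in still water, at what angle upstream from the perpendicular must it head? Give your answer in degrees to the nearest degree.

33°

To cancel the current, the upstream component of the canoe's velocity must equal the flow: 3.33 sin θ = 1.82.
sin θ = 1.82 / 3.33 = 0.5465.
θ = arcsin(0.5465) = 33.130°.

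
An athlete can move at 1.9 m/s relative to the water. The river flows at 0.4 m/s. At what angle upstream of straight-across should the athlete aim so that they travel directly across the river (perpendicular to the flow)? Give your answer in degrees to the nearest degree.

To cancel the current, the upstream component of the athlete's velocity must equal the flow: 1.9 sin θ = 0.4.
sin θ = 0.4 / 1.9 = 0.2105.
θ = arcsin(0.2105) = 12.153°.

12°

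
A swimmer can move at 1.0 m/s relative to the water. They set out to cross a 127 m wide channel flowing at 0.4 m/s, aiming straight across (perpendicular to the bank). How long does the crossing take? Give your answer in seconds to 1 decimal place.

The component of the swimmer's velocity perpendicular to the bank is 1.0 m/s.
Only the cross-stream component determines the crossing time; the current contributes nothing perpendicular to the bank.
Time = 127 / 1.000 = 127.000 s.

127.0 s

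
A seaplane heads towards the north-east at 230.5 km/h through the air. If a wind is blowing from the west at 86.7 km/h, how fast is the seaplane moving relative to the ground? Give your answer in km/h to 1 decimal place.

298.2 km/h

Taking east as x and north as y: velocity relative to the air = (162.988, 162.988) km/h; the air relative to ground = (86.700, 0.000) km/h.
Velocity relative to ground = (162.988, 162.988) + (86.700, 0.000) = (249.688, 162.988) km/h.
Speed = |(249.688, 162.988)| = 298.177 km/h.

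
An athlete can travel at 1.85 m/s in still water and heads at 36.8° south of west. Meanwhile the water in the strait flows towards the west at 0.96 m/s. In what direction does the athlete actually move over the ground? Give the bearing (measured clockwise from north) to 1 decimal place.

245.6°

Taking east as x and north as y: velocity relative to the water = (-1.481, -1.108) m/s; the water relative to ground = (-0.960, 0.000) m/s.
Velocity relative to ground = (-1.481, -1.108) + (-0.960, 0.000) = (-2.441, -1.108) m/s.
Bearing = atan2(-2.44, -1.11) = 245.59° clockwise from north.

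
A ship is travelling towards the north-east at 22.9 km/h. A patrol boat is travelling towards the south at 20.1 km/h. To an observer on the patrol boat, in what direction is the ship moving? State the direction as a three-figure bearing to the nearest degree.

024°

Taking east as x and north as y: ship velocity = (16.193, 16.193) km/h; patrol boat velocity = (0.000, -20.100) km/h.
Velocity of ship relative to patrol boat = (16.193, 16.193) − (0.000, -20.100) = (16.193, 36.293) km/h.
Bearing = atan2(16.19, 36.29) = 24.05° clockwise from north.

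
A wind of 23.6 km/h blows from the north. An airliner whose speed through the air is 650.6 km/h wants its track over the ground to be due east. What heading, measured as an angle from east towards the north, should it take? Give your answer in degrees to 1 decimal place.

2.1°

The wind pushes perpendicular to the desired track; the heading must have a component into the wind equal to 23.6 km/h: 650.6 sin θ = 23.6.
sin θ = 0.0363, so θ = 2.079°.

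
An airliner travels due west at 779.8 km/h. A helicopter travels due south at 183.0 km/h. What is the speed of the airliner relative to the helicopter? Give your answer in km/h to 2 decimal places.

Taking east as x and north as y: airliner velocity = (-779.800, 0.000) km/h; helicopter velocity = (0.000, -183.000) km/h.
Velocity of airliner relative to helicopter = (-779.800, 0.000) − (0.000, -183.000) = (-779.800, 183.000) km/h.
Magnitude = |(-779.800, 183.000)| = 800.985 km/h.

800.99 km/h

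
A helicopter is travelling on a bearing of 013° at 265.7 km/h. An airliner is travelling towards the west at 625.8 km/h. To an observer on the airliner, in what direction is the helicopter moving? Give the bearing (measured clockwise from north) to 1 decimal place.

069.3°

Taking east as x and north as y: helicopter velocity = (59.769, 258.890) km/h; airliner velocity = (-625.800, 0.000) km/h.
Velocity of helicopter relative to airliner = (59.769, 258.890) − (-625.800, 0.000) = (685.569, 258.890) km/h.
Bearing = atan2(685.57, 258.89) = 69.31° clockwise from north.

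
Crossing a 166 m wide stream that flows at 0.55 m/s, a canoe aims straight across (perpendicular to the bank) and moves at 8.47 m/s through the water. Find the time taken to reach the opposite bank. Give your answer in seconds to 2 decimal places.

The component of the canoe's velocity perpendicular to the bank is 8.47 m/s.
Only the cross-stream component determines the crossing time; the current contributes nothing perpendicular to the bank.
Time = 166 / 8.470 = 19.599 s.

19.60 s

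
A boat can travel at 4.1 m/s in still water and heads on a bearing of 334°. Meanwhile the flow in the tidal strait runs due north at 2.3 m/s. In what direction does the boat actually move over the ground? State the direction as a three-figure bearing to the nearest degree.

Taking east as x and north as y: velocity relative to the water = (-1.797, 3.685) m/s; the water relative to ground = (0.000, 2.300) m/s.
Velocity relative to ground = (-1.797, 3.685) + (0.000, 2.300) = (-1.797, 5.985) m/s.
Bearing = atan2(-1.80, 5.99) = 343.28° clockwise from north.

343°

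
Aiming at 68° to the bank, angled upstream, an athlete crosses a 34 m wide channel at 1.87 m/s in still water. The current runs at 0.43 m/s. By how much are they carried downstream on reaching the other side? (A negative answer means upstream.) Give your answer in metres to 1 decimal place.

-5.3 m

Perpendicular speed = 1.734 m/s; crossing time = 34 / 1.734 = 19.610 s.
Net downstream speed = -0.271 m/s.
Drift = -0.271 × 19.610 = -5.305 m (upstream).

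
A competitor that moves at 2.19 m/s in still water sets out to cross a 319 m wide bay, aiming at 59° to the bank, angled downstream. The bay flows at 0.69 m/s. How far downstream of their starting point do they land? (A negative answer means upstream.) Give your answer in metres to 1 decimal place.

Perpendicular speed = 1.877 m/s; crossing time = 319 / 1.877 = 169.934 s.
Net downstream speed = 1.818 m/s.
Drift = 1.818 × 169.934 = 308.929 m (downstream).

308.9 m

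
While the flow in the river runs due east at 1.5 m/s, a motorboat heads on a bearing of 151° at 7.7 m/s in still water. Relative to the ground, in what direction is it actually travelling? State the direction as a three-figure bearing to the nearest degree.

Taking east as x and north as y: velocity relative to the water = (3.733, -6.735) m/s; the water relative to ground = (1.500, 0.000) m/s.
Velocity relative to ground = (3.733, -6.735) + (1.500, 0.000) = (5.233, -6.735) m/s.
Bearing = atan2(5.23, -6.73) = 142.15° clockwise from north.

142°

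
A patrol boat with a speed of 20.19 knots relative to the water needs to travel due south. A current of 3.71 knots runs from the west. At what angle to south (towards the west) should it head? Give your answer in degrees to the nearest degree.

The current pushes perpendicular to the desired track; the heading must have a component into the current equal to 3.71 knots: 20.19 sin θ = 3.71.
sin θ = 0.1838, so θ = 10.589°.

11°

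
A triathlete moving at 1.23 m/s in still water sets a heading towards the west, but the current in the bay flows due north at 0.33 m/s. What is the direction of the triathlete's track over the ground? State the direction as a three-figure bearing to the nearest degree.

285°

Taking east as x and north as y: velocity relative to the water = (-1.230, 0.000) m/s; the water relative to ground = (0.000, 0.330) m/s.
Velocity relative to ground = (-1.230, 0.000) + (0.000, 0.330) = (-1.230, 0.330) m/s.
Bearing = atan2(-1.23, 0.33) = 285.02° clockwise from north.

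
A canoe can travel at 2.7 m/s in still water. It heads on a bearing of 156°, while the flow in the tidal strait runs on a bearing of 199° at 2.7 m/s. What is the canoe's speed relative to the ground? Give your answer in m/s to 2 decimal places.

5.02 m/s

Taking east as x and north as y: velocity relative to the water = (1.098, -2.467) m/s; the water relative to ground = (-0.879, -2.553) m/s.
Velocity relative to ground = (1.098, -2.467) + (-0.879, -2.553) = (0.219, -5.019) m/s.
Speed = |(0.219, -5.019)| = 5.024 m/s.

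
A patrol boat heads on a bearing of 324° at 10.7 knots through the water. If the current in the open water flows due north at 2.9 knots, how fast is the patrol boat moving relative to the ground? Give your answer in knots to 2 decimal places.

13.16 knots

Taking east as x and north as y: velocity relative to the water = (-6.289, 8.656) knots; the water relative to ground = (0.000, 2.900) knots.
Velocity relative to ground = (-6.289, 8.656) + (0.000, 2.900) = (-6.289, 11.556) knots.
Speed = |(-6.289, 11.556)| = 13.157 knots.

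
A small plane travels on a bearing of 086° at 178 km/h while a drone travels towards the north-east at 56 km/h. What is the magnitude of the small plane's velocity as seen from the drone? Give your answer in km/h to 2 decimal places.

140.62 km/h

Taking east as x and north as y: small plane velocity = (177.566, 12.417) km/h; drone velocity = (39.598, 39.598) km/h.
Velocity of small plane relative to drone = (177.566, 12.417) − (39.598, 39.598) = (137.968, -27.181) km/h.
Magnitude = |(137.968, -27.181)| = 140.620 km/h.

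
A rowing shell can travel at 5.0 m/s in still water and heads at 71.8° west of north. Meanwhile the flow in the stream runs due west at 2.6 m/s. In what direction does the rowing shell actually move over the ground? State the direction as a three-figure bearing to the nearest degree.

282°

Taking east as x and north as y: velocity relative to the water = (-4.750, 1.562) m/s; the water relative to ground = (-2.600, 0.000) m/s.
Velocity relative to ground = (-4.750, 1.562) + (-2.600, 0.000) = (-7.350, 1.562) m/s.
Bearing = atan2(-7.35, 1.56) = 282.00° clockwise from north.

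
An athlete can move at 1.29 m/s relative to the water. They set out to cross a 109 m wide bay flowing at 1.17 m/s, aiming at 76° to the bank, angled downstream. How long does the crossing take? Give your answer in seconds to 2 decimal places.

87.08 s

The component of the athlete's velocity perpendicular to the bank is 1.29 × sin 76° = 1.252 m/s.
The flow acts along the bank and has no component across it.
Time = 109 / 1.252 = 87.083 s.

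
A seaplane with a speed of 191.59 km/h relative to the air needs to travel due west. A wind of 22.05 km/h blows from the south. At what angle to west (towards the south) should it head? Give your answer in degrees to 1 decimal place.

6.6°

The wind pushes perpendicular to the desired track; the heading must have a component into the wind equal to 22.05 km/h: 191.59 sin θ = 22.05.
sin θ = 0.1151, so θ = 6.609°.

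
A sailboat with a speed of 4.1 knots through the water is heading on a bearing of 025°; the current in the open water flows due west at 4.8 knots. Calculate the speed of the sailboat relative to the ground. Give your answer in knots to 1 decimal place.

4.8 knots

Taking east as x and north as y: velocity relative to the water = (1.733, 3.716) knots; the water relative to ground = (-4.800, 0.000) knots.
Velocity relative to ground = (1.733, 3.716) + (-4.800, 0.000) = (-3.067, 3.716) knots.
Speed = |(-3.067, 3.716)| = 4.818 knots.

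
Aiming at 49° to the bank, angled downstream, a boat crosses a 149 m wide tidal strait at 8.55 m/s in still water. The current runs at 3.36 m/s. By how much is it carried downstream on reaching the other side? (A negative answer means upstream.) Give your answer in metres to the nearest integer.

Perpendicular speed = 6.453 m/s; crossing time = 149 / 6.453 = 23.091 s.
Net downstream speed = 8.969 m/s.
Drift = 8.969 × 23.091 = 207.109 m (downstream).

207 m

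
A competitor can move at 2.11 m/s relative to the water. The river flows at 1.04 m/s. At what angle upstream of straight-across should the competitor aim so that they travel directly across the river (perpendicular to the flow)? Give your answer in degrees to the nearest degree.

30°

To cancel the current, the upstream component of the competitor's velocity must equal the flow: 2.11 sin θ = 1.04.
sin θ = 1.04 / 2.11 = 0.4929.
θ = arcsin(0.4929) = 29.531°.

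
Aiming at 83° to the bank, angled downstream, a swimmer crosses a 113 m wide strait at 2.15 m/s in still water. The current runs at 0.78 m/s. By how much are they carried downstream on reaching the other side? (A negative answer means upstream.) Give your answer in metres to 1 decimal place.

55.2 m

Perpendicular speed = 2.134 m/s; crossing time = 113 / 2.134 = 52.953 s.
Net downstream speed = 1.042 m/s.
Drift = 1.042 × 52.953 = 55.178 m (downstream).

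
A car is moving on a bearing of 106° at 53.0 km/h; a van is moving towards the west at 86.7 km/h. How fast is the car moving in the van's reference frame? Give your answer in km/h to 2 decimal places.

Taking east as x and north as y: car velocity = (50.947, -14.609) km/h; van velocity = (-86.700, 0.000) km/h.
Velocity of car relative to van = (50.947, -14.609) − (-86.700, 0.000) = (137.647, -14.609) km/h.
Magnitude = |(137.647, -14.609)| = 138.420 km/h.

138.42 km/h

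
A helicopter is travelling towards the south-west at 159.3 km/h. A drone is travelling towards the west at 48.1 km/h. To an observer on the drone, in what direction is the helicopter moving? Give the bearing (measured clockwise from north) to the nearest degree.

210°

Taking east as x and north as y: helicopter velocity = (-112.642, -112.642) km/h; drone velocity = (-48.100, 0.000) km/h.
Velocity of helicopter relative to drone = (-112.642, -112.642) − (-48.100, 0.000) = (-64.542, -112.642) km/h.
Bearing = atan2(-64.54, -112.64) = 209.81° clockwise from north.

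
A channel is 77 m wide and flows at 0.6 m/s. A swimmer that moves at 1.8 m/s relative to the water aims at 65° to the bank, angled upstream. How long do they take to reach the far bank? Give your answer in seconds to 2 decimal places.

The component of the swimmer's velocity perpendicular to the bank is 1.8 × sin 65° = 1.631 m/s.
The current is parallel to the bank, so it does not affect the crossing time.
Time = 77 / 1.631 = 47.200 s.

47.20 s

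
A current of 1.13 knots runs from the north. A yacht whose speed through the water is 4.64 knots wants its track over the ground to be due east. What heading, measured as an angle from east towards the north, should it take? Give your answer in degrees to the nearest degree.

The current pushes perpendicular to the desired track; the heading must have a component into the current equal to 1.13 knots: 4.64 sin θ = 1.13.
sin θ = 0.2435, so θ = 14.095°.

14°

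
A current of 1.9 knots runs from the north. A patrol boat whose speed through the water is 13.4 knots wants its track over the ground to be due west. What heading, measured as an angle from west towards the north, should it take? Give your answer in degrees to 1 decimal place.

The current pushes perpendicular to the desired track; the heading must have a component into the current equal to 1.9 knots: 13.4 sin θ = 1.9.
sin θ = 0.1418, so θ = 8.151°.

8.2°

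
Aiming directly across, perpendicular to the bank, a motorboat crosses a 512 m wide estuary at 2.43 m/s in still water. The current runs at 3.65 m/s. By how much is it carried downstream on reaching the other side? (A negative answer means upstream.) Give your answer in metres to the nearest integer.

769 m

Perpendicular speed = 2.430 m/s; crossing time = 512 / 2.430 = 210.700 s.
Net downstream speed = 3.650 m/s.
Drift = 3.650 × 210.700 = 769.053 m (downstream).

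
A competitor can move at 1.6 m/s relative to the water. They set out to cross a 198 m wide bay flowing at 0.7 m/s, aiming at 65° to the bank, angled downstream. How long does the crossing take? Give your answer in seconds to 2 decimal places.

The component of the competitor's velocity perpendicular to the bank is 1.6 × sin 65° = 1.450 m/s.
The flow acts along the bank and has no component across it.
Time = 198 / 1.450 = 136.543 s.

136.54 s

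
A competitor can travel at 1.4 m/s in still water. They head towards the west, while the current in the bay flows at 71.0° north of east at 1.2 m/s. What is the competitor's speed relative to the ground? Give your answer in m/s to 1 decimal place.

Taking east as x and north as y: velocity relative to the water = (-1.400, 0.000) m/s; the water relative to ground = (0.391, 1.135) m/s.
Velocity relative to ground = (-1.400, 0.000) + (0.391, 1.135) = (-1.009, 1.135) m/s.
Speed = |(-1.009, 1.135)| = 1.519 m/s.

1.5 m/s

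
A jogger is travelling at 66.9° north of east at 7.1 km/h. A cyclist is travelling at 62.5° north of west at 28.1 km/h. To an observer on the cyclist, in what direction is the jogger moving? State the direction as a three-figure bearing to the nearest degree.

Taking east as x and north as y: jogger velocity = (2.786, 6.531) km/h; cyclist velocity = (-12.975, 24.925) km/h.
Velocity of jogger relative to cyclist = (2.786, 6.531) − (-12.975, 24.925) = (15.761, -18.394) km/h.
Bearing = atan2(15.76, -18.39) = 139.41° clockwise from north.

139°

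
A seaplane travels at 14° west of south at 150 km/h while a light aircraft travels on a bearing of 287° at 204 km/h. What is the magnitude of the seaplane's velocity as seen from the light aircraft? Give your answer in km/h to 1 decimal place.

Taking east as x and north as y: seaplane velocity = (-36.288, -145.544) km/h; light aircraft velocity = (-195.086, 59.644) km/h.
Velocity of seaplane relative to light aircraft = (-36.288, -145.544) − (-195.086, 59.644) = (158.798, -205.188) km/h.
Magnitude = |(158.798, -205.188)| = 259.459 km/h.

259.5 km/h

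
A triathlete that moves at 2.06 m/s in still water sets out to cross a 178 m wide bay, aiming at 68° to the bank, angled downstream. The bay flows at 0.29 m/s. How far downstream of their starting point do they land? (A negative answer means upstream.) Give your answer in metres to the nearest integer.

Perpendicular speed = 1.910 m/s; crossing time = 178 / 1.910 = 93.194 s.
Net downstream speed = 1.062 m/s.
Drift = 1.062 × 93.194 = 98.943 m (downstream).

99 m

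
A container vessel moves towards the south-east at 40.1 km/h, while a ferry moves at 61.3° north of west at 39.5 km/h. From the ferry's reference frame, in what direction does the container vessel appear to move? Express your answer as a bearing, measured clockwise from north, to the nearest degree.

143°

Taking east as x and north as y: container vessel velocity = (28.355, -28.355) km/h; ferry velocity = (-18.969, 34.647) km/h.
Velocity of container vessel relative to ferry = (28.355, -28.355) − (-18.969, 34.647) = (47.324, -63.002) km/h.
Bearing = atan2(47.32, -63.00) = 143.09° clockwise from north.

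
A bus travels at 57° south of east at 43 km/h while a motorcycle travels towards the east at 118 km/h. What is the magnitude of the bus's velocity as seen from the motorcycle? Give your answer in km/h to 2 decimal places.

101.22 km/h

Taking east as x and north as y: bus velocity = (23.419, -36.063) km/h; motorcycle velocity = (118.000, 0.000) km/h.
Velocity of bus relative to motorcycle = (23.419, -36.063) − (118.000, 0.000) = (-94.581, -36.063) km/h.
Magnitude = |(-94.581, -36.063)| = 101.223 km/h.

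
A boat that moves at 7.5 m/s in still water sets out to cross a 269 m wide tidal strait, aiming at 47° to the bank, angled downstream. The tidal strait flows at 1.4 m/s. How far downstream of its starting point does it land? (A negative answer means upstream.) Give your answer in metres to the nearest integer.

Perpendicular speed = 5.485 m/s; crossing time = 269 / 5.485 = 49.041 s.
Net downstream speed = 6.515 m/s.
Drift = 6.515 × 49.041 = 319.505 m (downstream).

320 m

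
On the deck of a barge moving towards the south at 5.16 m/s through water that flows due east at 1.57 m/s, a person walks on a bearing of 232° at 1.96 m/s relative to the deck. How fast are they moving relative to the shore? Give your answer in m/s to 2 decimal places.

6.37 m/s

In east/north components (m/s): person relative to barge = (-1.545, -1.207); barge relative to water = (0.000, -5.160); water relative to ground = (1.570, 0.000).
Sum = (0.025, -6.367) m/s.
Speed = |(0.025, -6.367)| = 6.367 m/s.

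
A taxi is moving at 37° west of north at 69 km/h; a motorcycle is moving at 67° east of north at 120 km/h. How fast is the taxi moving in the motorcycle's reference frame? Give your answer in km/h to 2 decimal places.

Taking east as x and north as y: taxi velocity = (-41.525, 55.106) km/h; motorcycle velocity = (110.461, 46.888) km/h.
Velocity of taxi relative to motorcycle = (-41.525, 55.106) − (110.461, 46.888) = (-151.986, 8.218) km/h.
Magnitude = |(-151.986, 8.218)| = 152.208 km/h.

152.21 km/h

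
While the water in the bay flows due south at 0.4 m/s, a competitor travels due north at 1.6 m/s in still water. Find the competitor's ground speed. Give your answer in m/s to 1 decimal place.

Taking east as x and north as y: velocity relative to the water = (0.000, 1.600) m/s; the water relative to ground = (0.000, -0.400) m/s.
Velocity relative to ground = (0.000, 1.600) + (0.000, -0.400) = (0.000, 1.200) m/s.
Speed = |(0.000, 1.200)| = 1.200 m/s.

1.2 m/s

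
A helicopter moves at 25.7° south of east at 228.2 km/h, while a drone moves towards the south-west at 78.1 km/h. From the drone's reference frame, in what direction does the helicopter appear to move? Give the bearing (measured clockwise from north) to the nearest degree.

100°

Taking east as x and north as y: helicopter velocity = (205.626, -98.961) km/h; drone velocity = (-55.225, -55.225) km/h.
Velocity of helicopter relative to drone = (205.626, -98.961) − (-55.225, -55.225) = (260.851, -43.736) km/h.
Bearing = atan2(260.85, -43.74) = 99.52° clockwise from north.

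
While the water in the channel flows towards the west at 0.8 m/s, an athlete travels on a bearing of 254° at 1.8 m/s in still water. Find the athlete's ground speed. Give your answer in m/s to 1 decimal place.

Taking east as x and north as y: velocity relative to the water = (-1.730, -0.496) m/s; the water relative to ground = (-0.800, 0.000) m/s.
Velocity relative to ground = (-1.730, -0.496) + (-0.800, 0.000) = (-2.530, -0.496) m/s.
Speed = |(-2.530, -0.496)| = 2.578 m/s.

2.6 m/s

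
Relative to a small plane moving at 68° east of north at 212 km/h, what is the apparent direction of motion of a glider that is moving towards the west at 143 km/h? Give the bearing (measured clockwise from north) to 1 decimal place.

Taking east as x and north as y: glider velocity = (-143.000, 0.000) km/h; small plane velocity = (196.563, 79.417) km/h.
Velocity of glider relative to small plane = (-143.000, 0.000) − (196.563, 79.417) = (-339.563, -79.417) km/h.
Bearing = atan2(-339.56, -79.42) = 256.84° clockwise from north.

256.8°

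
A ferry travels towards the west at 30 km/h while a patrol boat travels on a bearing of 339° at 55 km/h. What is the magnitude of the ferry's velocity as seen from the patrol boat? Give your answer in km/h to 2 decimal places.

52.37 km/h

Taking east as x and north as y: ferry velocity = (-30.000, 0.000) km/h; patrol boat velocity = (-19.710, 51.347) km/h.
Velocity of ferry relative to patrol boat = (-30.000, 0.000) − (-19.710, 51.347) = (-10.290, -51.347) km/h.
Magnitude = |(-10.290, -51.347)| = 52.368 km/h.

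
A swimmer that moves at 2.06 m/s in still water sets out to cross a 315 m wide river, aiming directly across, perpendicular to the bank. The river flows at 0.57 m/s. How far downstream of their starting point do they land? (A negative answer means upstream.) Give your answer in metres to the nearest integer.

Perpendicular speed = 2.060 m/s; crossing time = 315 / 2.060 = 152.913 s.
Net downstream speed = 0.570 m/s.
Drift = 0.570 × 152.913 = 87.160 m (downstream).

87 m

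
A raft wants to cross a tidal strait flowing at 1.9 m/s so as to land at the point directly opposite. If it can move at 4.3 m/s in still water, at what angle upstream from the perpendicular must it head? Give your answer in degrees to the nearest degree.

To cancel the current, the upstream component of the raft's velocity must equal the flow: 4.3 sin θ = 1.9.
sin θ = 1.9 / 4.3 = 0.4419.
θ = arcsin(0.4419) = 26.223°.

26°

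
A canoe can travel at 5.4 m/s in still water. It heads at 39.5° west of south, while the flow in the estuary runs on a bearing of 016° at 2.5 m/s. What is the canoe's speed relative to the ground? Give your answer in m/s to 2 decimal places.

3.26 m/s

Taking east as x and north as y: velocity relative to the water = (-3.435, -4.167) m/s; the water relative to ground = (0.689, 2.403) m/s.
Velocity relative to ground = (-3.435, -4.167) + (0.689, 2.403) = (-2.746, -1.764) m/s.
Speed = |(-2.746, -1.764)| = 3.263 m/s.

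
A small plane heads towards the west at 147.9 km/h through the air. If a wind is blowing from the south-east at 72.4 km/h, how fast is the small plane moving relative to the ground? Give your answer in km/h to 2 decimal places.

Taking east as x and north as y: velocity relative to the air = (-147.900, 0.000) km/h; the air relative to ground = (-51.195, 51.195) km/h.
Velocity relative to ground = (-147.900, 0.000) + (-51.195, 51.195) = (-199.095, 51.195) km/h.
Speed = |(-199.095, 51.195)| = 205.571 km/h.

205.57 km/h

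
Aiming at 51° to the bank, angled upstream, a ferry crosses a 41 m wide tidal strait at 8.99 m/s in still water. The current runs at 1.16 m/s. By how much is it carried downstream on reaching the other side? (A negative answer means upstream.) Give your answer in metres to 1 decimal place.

Perpendicular speed = 6.987 m/s; crossing time = 41 / 6.987 = 5.868 s.
Net downstream speed = -4.498 m/s.
Drift = -4.498 × 5.868 = -26.394 m (upstream).

-26.4 m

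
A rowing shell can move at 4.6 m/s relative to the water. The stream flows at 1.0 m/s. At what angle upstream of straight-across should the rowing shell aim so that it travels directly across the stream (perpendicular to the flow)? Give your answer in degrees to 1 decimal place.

To cancel the current, the upstream component of the rowing shell's velocity must equal the flow: 4.6 sin θ = 1.0.
sin θ = 1.0 / 4.6 = 0.2174.
θ = arcsin(0.2174) = 12.556°.

12.6°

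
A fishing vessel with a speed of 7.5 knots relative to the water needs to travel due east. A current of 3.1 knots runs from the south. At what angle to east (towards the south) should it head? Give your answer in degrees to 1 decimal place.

24.4°

The current pushes perpendicular to the desired track; the heading must have a component into the current equal to 3.1 knots: 7.5 sin θ = 3.1.
sin θ = 0.4133, so θ = 24.414°.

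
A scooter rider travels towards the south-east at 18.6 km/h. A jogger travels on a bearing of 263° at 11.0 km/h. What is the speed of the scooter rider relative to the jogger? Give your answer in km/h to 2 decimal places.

26.81 km/h

Taking east as x and north as y: scooter rider velocity = (13.152, -13.152) km/h; jogger velocity = (-10.918, -1.341) km/h.
Velocity of scooter rider relative to jogger = (13.152, -13.152) − (-10.918, -1.341) = (24.070, -11.812) km/h.
Magnitude = |(24.070, -11.812)| = 26.812 km/h.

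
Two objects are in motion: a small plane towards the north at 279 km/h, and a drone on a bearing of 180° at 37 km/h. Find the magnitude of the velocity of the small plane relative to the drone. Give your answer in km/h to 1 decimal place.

316.0 km/h

Taking east as x and north as y: small plane velocity = (0.000, 279.000) km/h; drone velocity = (0.000, -37.000) km/h.
Velocity of small plane relative to drone = (0.000, 279.000) − (0.000, -37.000) = (0.000, 316.000) km/h.
Magnitude = |(0.000, 316.000)| = 316.000 km/h.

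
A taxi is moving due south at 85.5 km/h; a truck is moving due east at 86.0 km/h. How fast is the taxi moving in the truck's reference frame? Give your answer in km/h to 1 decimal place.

121.3 km/h

Taking east as x and north as y: taxi velocity = (0.000, -85.500) km/h; truck velocity = (86.000, 0.000) km/h.
Velocity of taxi relative to truck = (0.000, -85.500) − (86.000, 0.000) = (-86.000, -85.500) km/h.
Magnitude = |(-86.000, -85.500)| = 121.269 km/h.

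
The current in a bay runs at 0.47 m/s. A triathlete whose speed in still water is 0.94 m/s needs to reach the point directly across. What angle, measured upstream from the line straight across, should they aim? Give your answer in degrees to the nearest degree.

To cancel the current, the upstream component of the triathlete's velocity must equal the flow: 0.94 sin θ = 0.47.
sin θ = 0.47 / 0.94 = 0.5000.
θ = arcsin(0.5000) = 30.000°.

30°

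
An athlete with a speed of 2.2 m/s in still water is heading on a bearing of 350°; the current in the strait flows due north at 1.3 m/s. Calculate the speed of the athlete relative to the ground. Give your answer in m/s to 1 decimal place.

3.5 m/s

Taking east as x and north as y: velocity relative to the water = (-0.382, 2.167) m/s; the water relative to ground = (0.000, 1.300) m/s.
Velocity relative to ground = (-0.382, 2.167) + (0.000, 1.300) = (-0.382, 3.467) m/s.
Speed = |(-0.382, 3.467)| = 3.488 m/s.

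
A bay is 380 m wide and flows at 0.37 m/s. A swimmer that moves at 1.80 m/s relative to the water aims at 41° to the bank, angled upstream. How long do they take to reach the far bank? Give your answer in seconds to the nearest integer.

The component of the swimmer's velocity perpendicular to the bank is 1.80 × sin 41° = 1.181 m/s.
Only the cross-stream component determines the crossing time; the current contributes nothing perpendicular to the bank.
Time = 380 / 1.181 = 321.787 s.

322 s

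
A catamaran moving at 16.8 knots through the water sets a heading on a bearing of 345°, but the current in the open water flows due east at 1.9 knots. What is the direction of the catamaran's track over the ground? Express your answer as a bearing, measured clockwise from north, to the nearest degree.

351°

Taking east as x and north as y: velocity relative to the water = (-4.348, 16.228) knots; the water relative to ground = (1.900, 0.000) knots.
Velocity relative to ground = (-4.348, 16.228) + (1.900, 0.000) = (-2.448, 16.228) knots.
Bearing = atan2(-2.45, 16.23) = 351.42° clockwise from north.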